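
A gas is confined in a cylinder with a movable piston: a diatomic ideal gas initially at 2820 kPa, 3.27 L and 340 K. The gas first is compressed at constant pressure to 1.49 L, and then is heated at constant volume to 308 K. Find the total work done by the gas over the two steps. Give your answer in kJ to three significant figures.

Step 1 (isobaric): W = PΔV = (2820 kPa)(1.49 − 3.27 L) = -5020 J.
Step 2 (isochoric): W = 0 (constant volume).
W_total = -5020 + 0 = -5020 J.

W_total ≈ -5.02 kJ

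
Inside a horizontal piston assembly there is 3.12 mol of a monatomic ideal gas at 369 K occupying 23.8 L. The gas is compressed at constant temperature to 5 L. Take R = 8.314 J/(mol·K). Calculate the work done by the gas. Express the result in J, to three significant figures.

W ≈ -14900 J

Isothermal: W = nRT ln(V₂/V₁).
W = (3.12)(8.314)(369) × ln(5/23.8)
  = 9572 × -1.56
W_by_gas = -14934 J.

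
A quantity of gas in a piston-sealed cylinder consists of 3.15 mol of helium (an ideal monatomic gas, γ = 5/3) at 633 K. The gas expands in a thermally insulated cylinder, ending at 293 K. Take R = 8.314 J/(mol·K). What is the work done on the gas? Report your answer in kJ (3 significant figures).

Adiabatic ⇒ Q = 0, so W_by = −ΔU = nCᵥ(T₁ − T₂).
Cᵥ = 3R/2 = 12.47 J/(mol·K).
W = (3.15)(12.47)(633 − 293) = 13356 J.
Work on gas = −W_by = -13356 J.

W ≈ -13.4 kJ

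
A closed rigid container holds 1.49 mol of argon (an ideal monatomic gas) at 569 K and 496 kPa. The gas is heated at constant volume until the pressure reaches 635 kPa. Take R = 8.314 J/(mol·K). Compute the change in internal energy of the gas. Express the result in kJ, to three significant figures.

ΔU ≈ 2.96 kJ

Constant volume ⇒ W = 0, so Q = ΔU = nCᵥΔT with Cᵥ = 3R/2 = 12.47 J/(mol·K).
At constant V, T₂/T₁ = P₂/P₁ ⇒ ΔT = T₁(P₂/P₁ − 1) = 569·(635/496 − 1) = 159.5 K.
ΔU = (1.49)(12.47)(159.5) = 2963 J.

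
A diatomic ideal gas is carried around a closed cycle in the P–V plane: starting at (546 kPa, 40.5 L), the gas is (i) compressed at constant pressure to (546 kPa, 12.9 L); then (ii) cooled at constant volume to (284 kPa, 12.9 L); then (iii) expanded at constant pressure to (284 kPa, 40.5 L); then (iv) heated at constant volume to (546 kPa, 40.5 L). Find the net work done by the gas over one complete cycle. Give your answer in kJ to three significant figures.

W_net ≈ -7.23 kJ

Constant-volume legs do no work.
W(i) = (546)(12.9 − 40.5) = -15070 J; W(iii) = (284)(40.5 − 12.9) = 7838 J.
W_net = -15070 + 7838 = -7231 J (the counter-clockwise enclosed area).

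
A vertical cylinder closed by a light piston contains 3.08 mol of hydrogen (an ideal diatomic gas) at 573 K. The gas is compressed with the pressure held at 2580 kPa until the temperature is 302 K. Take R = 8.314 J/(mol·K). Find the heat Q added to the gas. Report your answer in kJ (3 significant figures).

Isobaric: W = nRΔT = (3.08)(8.314)(-271) = -6940 J.
ΔU = nCᵥΔT with Cᵥ = 5R/2: ΔU = (3.08)(20.79)(-271) = -17349 J.
Q = ΔU + W = -17349 − 6940 = -24288 J.

Q ≈ -24.3 kJ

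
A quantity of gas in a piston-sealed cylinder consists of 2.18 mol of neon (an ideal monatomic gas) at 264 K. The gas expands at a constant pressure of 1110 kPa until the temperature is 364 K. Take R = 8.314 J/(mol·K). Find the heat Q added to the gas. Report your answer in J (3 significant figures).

Q ≈ 4530 J

Isobaric: W = nRΔT = (2.18)(8.314)(100) = 1812 J.
ΔU = nCᵥΔT with Cᵥ = 3R/2: ΔU = (2.18)(12.47)(100) = 2719 J.
Q = ΔU + W = 2719 + 1812 = 4531 J.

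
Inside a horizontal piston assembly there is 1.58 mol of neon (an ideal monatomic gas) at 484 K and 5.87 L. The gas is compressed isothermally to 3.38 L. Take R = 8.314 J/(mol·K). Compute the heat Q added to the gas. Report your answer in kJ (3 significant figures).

Isothermal ⇒ ΔU = 0, so Q = W = nRT ln(V₂/V₁).
Q = (1.58)(8.314)(484) ln(3.38/5.87) = 6358 × -0.552 = -3509 J.

Q ≈ -3.51 kJ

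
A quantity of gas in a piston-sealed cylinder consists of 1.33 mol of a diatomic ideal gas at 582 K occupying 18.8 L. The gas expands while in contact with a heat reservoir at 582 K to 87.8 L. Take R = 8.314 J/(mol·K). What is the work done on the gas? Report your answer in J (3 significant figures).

W ≈ -9920 J

Isothermal: W = nRT ln(V₂/V₁).
W = (1.33)(8.314)(582) × ln(87.8/18.8)
  = 6436 × 1.541
W_by_gas = 9918 J; work on gas = −W_by = -9918 J.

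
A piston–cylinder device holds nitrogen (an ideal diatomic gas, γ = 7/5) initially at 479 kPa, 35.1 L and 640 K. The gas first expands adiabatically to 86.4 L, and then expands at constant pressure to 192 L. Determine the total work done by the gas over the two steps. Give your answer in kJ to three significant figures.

Step 1 (adiabatic): W = (P₁V₁ − P₂V₂)/(γ−1) = (16813 − 11726)/0.4 = 12717 J.
After step 1: P = 135.7 kPa, V = 86.4 L, T = 446.4 K.
Step 2 (isobaric): W = PΔV = (135.7 kPa)(192 − 86.4 L) = 14332 J.
W_total = 12717 + 14332 = 27049 J.

W_total ≈ 27.0 kJ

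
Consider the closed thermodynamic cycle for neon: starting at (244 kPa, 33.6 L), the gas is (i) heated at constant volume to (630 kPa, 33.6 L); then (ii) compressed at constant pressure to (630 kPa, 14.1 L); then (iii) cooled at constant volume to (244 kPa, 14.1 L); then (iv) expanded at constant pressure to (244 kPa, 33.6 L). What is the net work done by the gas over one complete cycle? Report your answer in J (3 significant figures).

W_net ≈ -7530 J

Constant-volume legs do no work.
W(ii) = (630)(14.1 − 33.6) = -12285 J; W(iv) = (244)(33.6 − 14.1) = 4758 J.
W_net = -12285 + 4758 = -7527 J (the counter-clockwise enclosed area).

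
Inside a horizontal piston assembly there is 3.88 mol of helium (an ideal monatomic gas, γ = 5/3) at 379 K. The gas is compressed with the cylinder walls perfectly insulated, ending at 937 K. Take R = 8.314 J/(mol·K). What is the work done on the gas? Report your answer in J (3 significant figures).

Adiabatic ⇒ Q = 0, so W_by = −ΔU = nCᵥ(T₁ − T₂).
Cᵥ = 3R/2 = 12.47 J/(mol·K).
W = (3.88)(12.47)(379 − 937) = -27000 J.
Work on gas = −W_by = 27000 J.

W ≈ 27000 J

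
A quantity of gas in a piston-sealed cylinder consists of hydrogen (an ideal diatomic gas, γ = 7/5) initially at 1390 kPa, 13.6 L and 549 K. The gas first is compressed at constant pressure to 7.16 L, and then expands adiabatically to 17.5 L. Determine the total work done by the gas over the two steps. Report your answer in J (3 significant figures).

Step 1 (isobaric): W = PΔV = (1390 kPa)(7.16 − 13.6 L) = -8952 J.
After step 1: P = 1390 kPa, V = 7.16 L, T = 289 K.
Step 2 (adiabatic): W = (P₁V₁ − P₂V₂)/(γ−1) = (9952 − 6961)/0.4 = 7478 J.
W_total = -8952 + 7478 = -1473 J.

W_total ≈ -1470 J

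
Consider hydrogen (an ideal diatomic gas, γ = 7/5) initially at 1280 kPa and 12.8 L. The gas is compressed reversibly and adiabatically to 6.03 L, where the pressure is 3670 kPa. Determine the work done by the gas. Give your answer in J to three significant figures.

W ≈ -14400 J

Adiabatic: W = (P₁V₁ − P₂V₂)/(γ − 1) with γ = 7/5.
P₁V₁ = 16384 J, P₂V₂ = 22130 J.
W = (16384 − 22130) / 0.4 = -14365 J.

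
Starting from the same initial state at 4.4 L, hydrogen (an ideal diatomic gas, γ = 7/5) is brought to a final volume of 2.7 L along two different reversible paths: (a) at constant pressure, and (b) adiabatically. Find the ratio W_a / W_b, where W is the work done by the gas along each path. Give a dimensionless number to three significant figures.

Path (a) isobaric: W = P₁(V₂ − V₁) → W_a/(P₁V₁) = -0.3864.
Path (b) adiabatic: W = P₁V₁(1 − (V₁/V₂)^(γ−1))/(γ−1) → W_b/(P₁V₁) = -0.5393.
W_a / W_b = -0.3864 / -0.5393 = 0.7164.

W_a / W_b ≈ 0.716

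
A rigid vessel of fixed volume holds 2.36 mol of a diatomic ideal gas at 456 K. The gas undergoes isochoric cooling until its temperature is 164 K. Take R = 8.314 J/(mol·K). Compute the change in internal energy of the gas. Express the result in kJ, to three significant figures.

Constant volume ⇒ W = 0, so Q = ΔU = nCᵥΔT with Cᵥ = 5R/2 = 20.79 J/(mol·K).
ΔU = (2.36)(20.79)(164 − 456) = -14323 J.

ΔU ≈ -14.3 kJ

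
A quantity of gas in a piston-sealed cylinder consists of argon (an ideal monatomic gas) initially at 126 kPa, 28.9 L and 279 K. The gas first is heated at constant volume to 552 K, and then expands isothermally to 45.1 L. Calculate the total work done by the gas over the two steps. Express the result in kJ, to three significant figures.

Step 1 (isochoric): W = 0 (constant volume).
After step 1: P = 249.3 kPa (V unchanged).
Step 2 (isothermal): W = P₁V₁ ln(V₂/V₁) = (7204) ln(45.1/28.9) = 3206 J.
W_total = 0 + 3206 = 3206 J.

W_total ≈ 3.21 kJ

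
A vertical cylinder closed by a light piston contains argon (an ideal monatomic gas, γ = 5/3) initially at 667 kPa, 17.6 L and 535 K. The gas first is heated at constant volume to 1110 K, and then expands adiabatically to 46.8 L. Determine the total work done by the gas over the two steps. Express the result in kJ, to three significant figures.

W_total ≈ 17.5 kJ

Step 1 (isochoric): W = 0 (constant volume).
After step 1: P = 1384 kPa (V unchanged).
Step 2 (adiabatic): W = (P₁V₁ − P₂V₂)/(γ−1) = (24356 − 12690)/0.667 = 17500 J.
W_total = 0 + 17500 = 17500 J.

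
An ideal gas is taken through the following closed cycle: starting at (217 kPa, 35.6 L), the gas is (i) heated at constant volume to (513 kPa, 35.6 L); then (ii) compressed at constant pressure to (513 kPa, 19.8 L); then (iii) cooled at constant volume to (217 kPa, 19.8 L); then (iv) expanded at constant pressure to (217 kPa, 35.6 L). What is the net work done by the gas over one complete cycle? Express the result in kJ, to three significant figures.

Constant-volume legs do no work.
W(ii) = (513)(19.8 − 35.6) = -8105 J; W(iv) = (217)(35.6 − 19.8) = 3429 J.
W_net = -8105 + 3429 = -4677 J (the counter-clockwise enclosed area).

W_net ≈ -4.68 kJ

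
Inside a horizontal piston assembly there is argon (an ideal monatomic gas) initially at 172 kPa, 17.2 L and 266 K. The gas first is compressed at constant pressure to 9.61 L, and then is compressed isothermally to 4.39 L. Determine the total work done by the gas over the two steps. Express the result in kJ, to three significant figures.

W_total ≈ -2.60 kJ

Step 1 (isobaric): W = PΔV = (172 kPa)(9.61 − 17.2 L) = -1305 J.
After step 1: P = 172 kPa, V = 9.61 L, T = 148.6 K.
Step 2 (isothermal): W = P₁V₁ ln(V₂/V₁) = (1653) ln(4.39/9.61) = -1295 J.
W_total = -1305 − 1295 = -2601 J.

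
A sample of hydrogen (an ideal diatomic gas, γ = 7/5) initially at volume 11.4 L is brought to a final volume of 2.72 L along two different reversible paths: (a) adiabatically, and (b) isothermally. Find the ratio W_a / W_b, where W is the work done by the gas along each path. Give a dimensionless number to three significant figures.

Path (a) adiabatic: W = P₁V₁(1 − (V₁/V₂)^(γ−1))/(γ−1) → W_a/(P₁V₁) = -1.935.
Path (b) isothermal: W = P₁V₁ ln(V₂/V₁) → W_b/(P₁V₁) = -1.433.
W_a / W_b = -1.935 / -1.433 = 1.35.

W_a / W_b ≈ 1.35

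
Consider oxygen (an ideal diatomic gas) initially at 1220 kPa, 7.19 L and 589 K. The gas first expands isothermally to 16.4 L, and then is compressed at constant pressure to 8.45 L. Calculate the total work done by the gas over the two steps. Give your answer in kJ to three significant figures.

W_total ≈ 2.98 kJ

Step 1 (isothermal): W = P₁V₁ ln(V₂/V₁) = (8772) ln(16.4/7.19) = 7233 J.
After step 1: P = 534.9 kPa, V = 16.4 L, T = 589 K.
Step 2 (isobaric): W = PΔV = (534.9 kPa)(8.45 − 16.4 L) = -4252 J.
W_total = 7233 − 4252 = 2981 J.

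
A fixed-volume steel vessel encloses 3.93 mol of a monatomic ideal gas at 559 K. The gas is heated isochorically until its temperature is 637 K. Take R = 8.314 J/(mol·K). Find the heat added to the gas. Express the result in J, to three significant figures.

Q ≈ 3820 J

Constant volume ⇒ W = 0, so Q = ΔU = nCᵥΔT with Cᵥ = 3R/2 = 12.47 J/(mol·K).
ΔU = (3.93)(12.47)(637 − 559) = 3823 J.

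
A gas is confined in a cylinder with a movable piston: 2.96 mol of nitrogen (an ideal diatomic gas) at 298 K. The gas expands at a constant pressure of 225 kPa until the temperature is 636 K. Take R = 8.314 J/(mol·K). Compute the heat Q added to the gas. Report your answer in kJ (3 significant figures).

Q ≈ 29.1 kJ

Isobaric: W = nRΔT = (2.96)(8.314)(338) = 8318 J.
ΔU = nCᵥΔT with Cᵥ = 5R/2: ΔU = (2.96)(20.79)(338) = 20795 J.
Q = ΔU + W = 20795 + 8318 = 29113 J.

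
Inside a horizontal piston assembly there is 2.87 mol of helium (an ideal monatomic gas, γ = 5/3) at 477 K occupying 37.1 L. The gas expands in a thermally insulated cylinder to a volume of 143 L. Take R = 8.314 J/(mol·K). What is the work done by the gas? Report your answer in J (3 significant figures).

Adiabatic: TV^(γ−1) = const with γ = 5/3.
T₂ = T₁ (V₁/V₂)^(γ−1) = 477 × (37.1/143)^0.667 = 477 × 0.4068 = 194 K.
W_by = nCᵥ(T₁ − T₂) = (2.87)(12.47)(477 − 194) = 10128 J.

W ≈ 10100 J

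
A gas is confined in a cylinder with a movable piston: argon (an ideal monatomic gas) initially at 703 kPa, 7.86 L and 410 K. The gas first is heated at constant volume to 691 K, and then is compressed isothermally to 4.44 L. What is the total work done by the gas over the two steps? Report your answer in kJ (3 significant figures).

Step 1 (isochoric): W = 0 (constant volume).
After step 1: P = 1185 kPa (V unchanged).
Step 2 (isothermal): W = P₁V₁ ln(V₂/V₁) = (9313) ln(4.44/7.86) = -5319 J.
W_total = 0 − 5319 = -5319 J.

W_total ≈ -5.32 kJ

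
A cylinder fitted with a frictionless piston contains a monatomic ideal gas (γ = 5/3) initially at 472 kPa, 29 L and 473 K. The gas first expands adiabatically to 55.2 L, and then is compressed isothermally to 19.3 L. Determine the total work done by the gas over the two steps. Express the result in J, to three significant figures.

W_total ≈ -2200 J

Step 1 (adiabatic): W = (P₁V₁ − P₂V₂)/(γ−1) = (13688 − 8912)/0.667 = 7164 J.
After step 1: P = 161.5 kPa, V = 55.2 L, T = 308 K.
Step 2 (isothermal): W = P₁V₁ ln(V₂/V₁) = (8912) ln(19.3/55.2) = -9365 J.
W_total = 7164 − 9365 = -2201 J.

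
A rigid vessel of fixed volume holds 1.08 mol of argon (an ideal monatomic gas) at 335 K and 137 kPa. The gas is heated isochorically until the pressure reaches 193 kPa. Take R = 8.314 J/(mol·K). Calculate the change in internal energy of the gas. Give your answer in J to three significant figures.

ΔU ≈ 1840 J

Constant volume ⇒ W = 0, so Q = ΔU = nCᵥΔT with Cᵥ = 3R/2 = 12.47 J/(mol·K).
At constant V, T₂/T₁ = P₂/P₁ ⇒ ΔT = T₁(P₂/P₁ − 1) = 335·(193/137 − 1) = 136.9 K.
ΔU = (1.08)(12.47)(136.9) = 1844 J.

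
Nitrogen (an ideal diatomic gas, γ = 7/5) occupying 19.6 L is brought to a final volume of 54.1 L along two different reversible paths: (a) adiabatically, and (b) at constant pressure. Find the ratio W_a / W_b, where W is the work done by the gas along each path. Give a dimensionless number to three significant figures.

Path (a) adiabatic: W = P₁V₁(1 − (V₁/V₂)^(γ−1))/(γ−1) → W_a/(P₁V₁) = 0.8344.
Path (b) isobaric: W = P₁(V₂ − V₁) → W_b/(P₁V₁) = 1.76.
W_a / W_b = 0.8344 / 1.76 = 0.4741.

W_a / W_b ≈ 0.474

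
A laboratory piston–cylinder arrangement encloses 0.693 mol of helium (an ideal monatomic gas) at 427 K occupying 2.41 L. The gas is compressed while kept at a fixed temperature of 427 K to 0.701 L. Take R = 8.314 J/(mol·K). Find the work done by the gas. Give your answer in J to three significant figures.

W ≈ -3040 J

Isothermal: W = nRT ln(V₂/V₁).
W = (0.693)(8.314)(427) × ln(0.701/2.41)
  = 2460 × -1.235
W_by_gas = -3038 J.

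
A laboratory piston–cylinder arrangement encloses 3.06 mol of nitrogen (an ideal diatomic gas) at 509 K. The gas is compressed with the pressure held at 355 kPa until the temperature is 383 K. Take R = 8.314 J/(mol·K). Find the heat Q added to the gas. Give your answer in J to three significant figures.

Isobaric: W = nRΔT = (3.06)(8.314)(-126) = -3206 J.
ΔU = nCᵥΔT with Cᵥ = 5R/2: ΔU = (3.06)(20.79)(-126) = -8014 J.
Q = ΔU + W = -8014 − 3206 = -11219 J.

Q ≈ -11200 J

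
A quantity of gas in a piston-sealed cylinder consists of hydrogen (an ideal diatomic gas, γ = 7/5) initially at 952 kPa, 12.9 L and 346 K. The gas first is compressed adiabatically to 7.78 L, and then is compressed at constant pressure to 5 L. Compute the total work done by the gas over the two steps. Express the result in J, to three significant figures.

Step 1 (adiabatic): W = (P₁V₁ − P₂V₂)/(γ−1) = (12281 − 15034)/0.4 = -6883 J.
After step 1: P = 1932 kPa, V = 7.78 L, T = 423.6 K.
Step 2 (isobaric): W = PΔV = (1932 kPa)(5 − 7.78 L) = -5372 J.
W_total = -6883 − 5372 = -12255 J.

W_total ≈ -12300 J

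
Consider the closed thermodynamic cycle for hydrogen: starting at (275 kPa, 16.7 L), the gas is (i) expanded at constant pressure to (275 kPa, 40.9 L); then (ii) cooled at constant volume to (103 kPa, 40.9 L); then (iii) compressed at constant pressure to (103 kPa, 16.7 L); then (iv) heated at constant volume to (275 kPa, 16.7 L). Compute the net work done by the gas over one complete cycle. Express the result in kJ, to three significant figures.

Constant-volume legs do no work.
W(i) = (275)(40.9 − 16.7) = 6655 J; W(iii) = (103)(16.7 − 40.9) = -2493 J.
W_net = 6655 − 2493 = 4162 J (the clockwise enclosed area).

W_net ≈ 4.16 kJ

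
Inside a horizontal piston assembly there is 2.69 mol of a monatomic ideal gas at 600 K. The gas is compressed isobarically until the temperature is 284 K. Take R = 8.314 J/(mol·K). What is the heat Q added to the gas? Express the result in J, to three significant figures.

Q ≈ -17700 J

Isobaric: W = nRΔT = (2.69)(8.314)(-316) = -7067 J.
ΔU = nCᵥΔT with Cᵥ = 3R/2: ΔU = (2.69)(12.47)(-316) = -10601 J.
Q = ΔU + W = -10601 − 7067 = -17668 J.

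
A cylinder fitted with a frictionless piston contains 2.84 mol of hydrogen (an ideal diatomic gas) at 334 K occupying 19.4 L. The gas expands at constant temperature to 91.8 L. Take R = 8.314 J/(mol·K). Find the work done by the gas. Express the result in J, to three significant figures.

W ≈ 12300 J

Isothermal: W = nRT ln(V₂/V₁).
W = (2.84)(8.314)(334) × ln(91.8/19.4)
  = 7886 × 1.554
W_by_gas = 12258 J.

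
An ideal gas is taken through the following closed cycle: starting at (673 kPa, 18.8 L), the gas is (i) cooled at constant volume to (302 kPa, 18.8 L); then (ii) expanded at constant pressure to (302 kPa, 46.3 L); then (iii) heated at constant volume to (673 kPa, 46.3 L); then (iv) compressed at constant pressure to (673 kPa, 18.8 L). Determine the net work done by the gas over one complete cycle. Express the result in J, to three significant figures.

Constant-volume legs do no work.
W(ii) = (302)(46.3 − 18.8) = 8305 J; W(iv) = (673)(18.8 − 46.3) = -18507 J.
W_net = 8305 − 18507 = -10202 J (the counter-clockwise enclosed area).

W_net ≈ -10200 J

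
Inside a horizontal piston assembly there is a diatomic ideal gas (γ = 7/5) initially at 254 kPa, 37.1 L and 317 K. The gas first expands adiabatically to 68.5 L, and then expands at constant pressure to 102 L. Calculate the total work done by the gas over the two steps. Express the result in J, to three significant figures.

Step 1 (adiabatic): W = (P₁V₁ − P₂V₂)/(γ−1) = (9423 − 7374)/0.4 = 5124 J.
After step 1: P = 107.6 kPa, V = 68.5 L, T = 248 K.
Step 2 (isobaric): W = PΔV = (107.6 kPa)(102 − 68.5 L) = 3606 J.
W_total = 5124 + 3606 = 8731 J.

W_total ≈ 8730 J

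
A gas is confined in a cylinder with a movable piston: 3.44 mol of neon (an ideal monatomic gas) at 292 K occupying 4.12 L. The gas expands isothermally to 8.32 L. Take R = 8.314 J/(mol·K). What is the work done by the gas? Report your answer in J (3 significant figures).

W ≈ 5870 J

Isothermal: W = nRT ln(V₂/V₁).
W = (3.44)(8.314)(292) × ln(8.32/4.12)
  = 8351 × 0.7028
W_by_gas = 5869 J.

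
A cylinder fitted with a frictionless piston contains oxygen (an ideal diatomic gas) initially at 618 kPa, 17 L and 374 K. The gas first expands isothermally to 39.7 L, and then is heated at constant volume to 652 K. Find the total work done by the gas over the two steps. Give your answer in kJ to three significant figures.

W_total ≈ 8.91 kJ

Step 1 (isothermal): W = P₁V₁ ln(V₂/V₁) = (10506) ln(39.7/17) = 8911 J.
Step 2 (isochoric): W = 0 (constant volume).
W_total = 8911 + 0 = 8911 J.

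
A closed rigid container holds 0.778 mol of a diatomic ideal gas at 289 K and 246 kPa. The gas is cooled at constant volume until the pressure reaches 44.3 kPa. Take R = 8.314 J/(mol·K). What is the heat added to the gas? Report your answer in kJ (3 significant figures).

Constant volume ⇒ W = 0, so Q = ΔU = nCᵥΔT with Cᵥ = 5R/2 = 20.79 J/(mol·K).
At constant V, T₂/T₁ = P₂/P₁ ⇒ ΔT = T₁(P₂/P₁ − 1) = 289·(44.3/246 − 1) = -237 K.
ΔU = (0.778)(20.79)(-237) = -3832 J.

Q ≈ -3.83 kJ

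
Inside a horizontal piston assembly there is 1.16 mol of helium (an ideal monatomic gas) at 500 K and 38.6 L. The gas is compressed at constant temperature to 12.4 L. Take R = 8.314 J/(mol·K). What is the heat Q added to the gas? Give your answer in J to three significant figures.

Isothermal ⇒ ΔU = 0, so Q = W = nRT ln(V₂/V₁).
Q = (1.16)(8.314)(500) ln(12.4/38.6) = 4822 × -1.136 = -5476 J.

Q ≈ -5480 J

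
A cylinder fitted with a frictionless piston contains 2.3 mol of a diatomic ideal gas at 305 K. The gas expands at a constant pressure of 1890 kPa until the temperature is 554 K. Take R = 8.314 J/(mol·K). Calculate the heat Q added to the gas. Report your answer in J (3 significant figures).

Isobaric: W = nRΔT = (2.3)(8.314)(249) = 4761 J.
ΔU = nCᵥΔT with Cᵥ = 5R/2: ΔU = (2.3)(20.79)(249) = 11904 J.
Q = ΔU + W = 11904 + 4761 = 16665 J.

Q ≈ 16700 J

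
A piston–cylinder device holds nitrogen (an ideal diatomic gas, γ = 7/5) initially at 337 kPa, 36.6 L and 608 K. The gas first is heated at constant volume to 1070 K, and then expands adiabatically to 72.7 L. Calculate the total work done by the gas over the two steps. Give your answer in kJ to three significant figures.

W_total ≈ 13.0 kJ

Step 1 (isochoric): W = 0 (constant volume).
After step 1: P = 593.1 kPa (V unchanged).
Step 2 (adiabatic): W = (P₁V₁ − P₂V₂)/(γ−1) = (21707 − 16496)/0.4 = 13027 J.
W_total = 0 + 13027 = 13027 J.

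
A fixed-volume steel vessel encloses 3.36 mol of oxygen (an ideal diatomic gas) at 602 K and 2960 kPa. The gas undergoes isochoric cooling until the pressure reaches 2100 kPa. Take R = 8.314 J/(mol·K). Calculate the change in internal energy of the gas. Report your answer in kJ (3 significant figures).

Constant volume ⇒ W = 0, so Q = ΔU = nCᵥΔT with Cᵥ = 5R/2 = 20.79 J/(mol·K).
At constant V, T₂/T₁ = P₂/P₁ ⇒ ΔT = T₁(P₂/P₁ − 1) = 602·(2100/2960 − 1) = -174.9 K.
ΔU = (3.36)(20.79)(-174.9) = -12215 J.

ΔU ≈ -12.2 kJ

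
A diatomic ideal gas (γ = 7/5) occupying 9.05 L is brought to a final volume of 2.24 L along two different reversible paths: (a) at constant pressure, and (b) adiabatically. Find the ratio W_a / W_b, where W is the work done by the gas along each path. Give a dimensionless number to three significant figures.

Path (a) isobaric: W = P₁(V₂ − V₁) → W_a/(P₁V₁) = -0.7525.
Path (b) adiabatic: W = P₁V₁(1 − (V₁/V₂)^(γ−1))/(γ−1) → W_b/(P₁V₁) = -1.87.
W_a / W_b = -0.7525 / -1.87 = 0.4024.

W_a / W_b ≈ 0.402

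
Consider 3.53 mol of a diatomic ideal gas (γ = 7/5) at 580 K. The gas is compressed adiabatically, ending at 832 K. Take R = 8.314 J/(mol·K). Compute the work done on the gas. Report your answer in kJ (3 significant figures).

Adiabatic ⇒ Q = 0, so W_by = −ΔU = nCᵥ(T₁ − T₂).
Cᵥ = 5R/2 = 20.79 J/(mol·K).
W = (3.53)(20.79)(580 − 832) = -18490 J.
Work on gas = −W_by = 18490 J.

W ≈ 18.5 kJ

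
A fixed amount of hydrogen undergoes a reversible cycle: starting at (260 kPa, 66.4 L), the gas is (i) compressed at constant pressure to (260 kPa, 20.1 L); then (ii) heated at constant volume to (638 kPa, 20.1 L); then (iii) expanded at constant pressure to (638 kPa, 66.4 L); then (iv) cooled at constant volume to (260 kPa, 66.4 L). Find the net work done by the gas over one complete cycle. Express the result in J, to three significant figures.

Constant-volume legs do no work.
W(i) = (260)(20.1 − 66.4) = -12038 J; W(iii) = (638)(66.4 − 20.1) = 29539 J.
W_net = -12038 + 29539 = 17501 J (the clockwise enclosed area).

W_net ≈ 17500 J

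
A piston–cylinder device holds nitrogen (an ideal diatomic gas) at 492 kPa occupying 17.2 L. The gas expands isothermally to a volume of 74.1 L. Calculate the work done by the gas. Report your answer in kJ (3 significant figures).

W ≈ 12.4 kJ

Isothermal: W = nRT ln(V₂/V₁) = P₁V₁ ln(V₂/V₁).
P₁V₁ = (492 kPa)(17.2 L) = 8462 J.
W = 8462 × ln(74.1/17.2) = 8462 × 1.461
W_by_gas = 12359 J.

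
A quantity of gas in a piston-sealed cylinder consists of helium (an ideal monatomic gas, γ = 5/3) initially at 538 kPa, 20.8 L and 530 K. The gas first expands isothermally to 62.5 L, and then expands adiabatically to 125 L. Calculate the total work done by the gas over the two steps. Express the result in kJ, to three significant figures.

W_total ≈ 18.5 kJ

Step 1 (isothermal): W = P₁V₁ ln(V₂/V₁) = (11190) ln(62.5/20.8) = 12312 J.
After step 1: P = 179 kPa, V = 62.5 L, T = 530 K.
Step 2 (adiabatic): W = (P₁V₁ − P₂V₂)/(γ−1) = (11190 − 7050)/0.667 = 6211 J.
W_total = 12312 + 6211 = 18523 J.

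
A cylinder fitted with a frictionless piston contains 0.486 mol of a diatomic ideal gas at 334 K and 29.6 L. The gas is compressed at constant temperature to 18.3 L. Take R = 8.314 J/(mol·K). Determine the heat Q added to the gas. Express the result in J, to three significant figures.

Isothermal ⇒ ΔU = 0, so Q = W = nRT ln(V₂/V₁).
Q = (0.486)(8.314)(334) ln(18.3/29.6) = 1350 × -0.4809 = -649 J.

Q ≈ -649 J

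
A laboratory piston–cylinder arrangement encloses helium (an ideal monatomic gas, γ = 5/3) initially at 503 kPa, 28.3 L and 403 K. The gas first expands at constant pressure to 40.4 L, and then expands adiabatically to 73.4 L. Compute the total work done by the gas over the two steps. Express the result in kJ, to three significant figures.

Step 1 (isobaric): W = PΔV = (503 kPa)(40.4 − 28.3 L) = 6086 J.
After step 1: P = 503 kPa, V = 40.4 L, T = 575.3 K.
Step 2 (adiabatic): W = (P₁V₁ − P₂V₂)/(γ−1) = (20321 − 13648)/0.667 = 10010 J.
W_total = 6086 + 10010 = 16096 J.

W_total ≈ 16.1 kJ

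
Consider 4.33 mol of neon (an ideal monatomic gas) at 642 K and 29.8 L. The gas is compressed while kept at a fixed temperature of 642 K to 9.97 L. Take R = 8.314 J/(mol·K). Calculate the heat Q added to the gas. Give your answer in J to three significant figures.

Q ≈ -25300 J

Isothermal ⇒ ΔU = 0, so Q = W = nRT ln(V₂/V₁).
Q = (4.33)(8.314)(642) ln(9.97/29.8) = 23112 × -1.095 = -25306 J.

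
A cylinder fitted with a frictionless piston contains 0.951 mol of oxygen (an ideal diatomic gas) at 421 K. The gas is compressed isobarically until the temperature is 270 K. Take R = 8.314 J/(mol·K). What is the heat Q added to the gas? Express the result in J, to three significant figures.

Isobaric: W = nRΔT = (0.951)(8.314)(-151) = -1194 J.
ΔU = nCᵥΔT with Cᵥ = 5R/2: ΔU = (0.951)(20.79)(-151) = -2985 J.
Q = ΔU + W = -2985 − 1194 = -4179 J.

Q ≈ -4180 J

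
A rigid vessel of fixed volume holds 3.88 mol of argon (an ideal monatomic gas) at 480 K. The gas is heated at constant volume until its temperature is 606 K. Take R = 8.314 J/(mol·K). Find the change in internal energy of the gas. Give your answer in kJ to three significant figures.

ΔU ≈ 6.10 kJ

Constant volume ⇒ W = 0, so Q = ΔU = nCᵥΔT with Cᵥ = 3R/2 = 12.47 J/(mol·K).
ΔU = (3.88)(12.47)(606 − 480) = 6097 J.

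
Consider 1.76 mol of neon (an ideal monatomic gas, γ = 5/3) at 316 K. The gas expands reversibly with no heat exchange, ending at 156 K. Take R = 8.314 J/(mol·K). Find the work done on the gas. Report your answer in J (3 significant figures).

Adiabatic ⇒ Q = 0, so W_by = −ΔU = nCᵥ(T₁ − T₂).
Cᵥ = 3R/2 = 12.47 J/(mol·K).
W = (1.76)(12.47)(316 − 156) = 3512 J.
Work on gas = −W_by = -3512 J.

W ≈ -3510 J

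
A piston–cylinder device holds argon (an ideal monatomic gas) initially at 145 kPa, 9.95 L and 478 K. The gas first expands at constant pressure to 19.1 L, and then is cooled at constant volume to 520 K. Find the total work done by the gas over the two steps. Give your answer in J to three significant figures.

Step 1 (isobaric): W = PΔV = (145 kPa)(19.1 − 9.95 L) = 1327 J.
Step 2 (isochoric): W = 0 (constant volume).
W_total = 1327 + 0 = 1327 J.

W_total ≈ 1330 J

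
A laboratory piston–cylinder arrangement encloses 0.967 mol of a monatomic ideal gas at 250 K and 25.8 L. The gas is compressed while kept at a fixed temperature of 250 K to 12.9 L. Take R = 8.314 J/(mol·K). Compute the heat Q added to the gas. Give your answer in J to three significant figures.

Isothermal ⇒ ΔU = 0, so Q = W = nRT ln(V₂/V₁).
Q = (0.967)(8.314)(250) ln(12.9/25.8) = 2010 × -0.6931 = -1393 J.

Q ≈ -1390 J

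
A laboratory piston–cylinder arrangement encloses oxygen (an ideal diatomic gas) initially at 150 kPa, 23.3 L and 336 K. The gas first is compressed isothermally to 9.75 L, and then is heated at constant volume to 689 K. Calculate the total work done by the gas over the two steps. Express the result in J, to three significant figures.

Step 1 (isothermal): W = P₁V₁ ln(V₂/V₁) = (3495) ln(9.75/23.3) = -3045 J.
Step 2 (isochoric): W = 0 (constant volume).
W_total = -3045 + 0 = -3045 J.

W_total ≈ -3040 J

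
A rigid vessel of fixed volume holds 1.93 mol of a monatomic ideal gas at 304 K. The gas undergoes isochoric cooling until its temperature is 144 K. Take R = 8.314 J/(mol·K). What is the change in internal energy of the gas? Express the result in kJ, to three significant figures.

Constant volume ⇒ W = 0, so Q = ΔU = nCᵥΔT with Cᵥ = 3R/2 = 12.47 J/(mol·K).
ΔU = (1.93)(12.47)(144 − 304) = -3851 J.

ΔU ≈ -3.85 kJ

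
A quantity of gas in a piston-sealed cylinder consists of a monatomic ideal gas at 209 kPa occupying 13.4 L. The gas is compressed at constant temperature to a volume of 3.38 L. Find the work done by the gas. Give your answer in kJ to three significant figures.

Isothermal: W = nRT ln(V₂/V₁) = P₁V₁ ln(V₂/V₁).
P₁V₁ = (209 kPa)(13.4 L) = 2801 J.
W = 2801 × ln(3.38/13.4) = 2801 × -1.377
W_by_gas = -3857 J.

W ≈ -3.86 kJ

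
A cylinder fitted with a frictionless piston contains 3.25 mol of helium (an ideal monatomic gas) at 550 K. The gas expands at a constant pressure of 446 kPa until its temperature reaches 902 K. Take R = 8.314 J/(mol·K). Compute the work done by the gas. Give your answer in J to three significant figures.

W ≈ 9510 J

Isobaric: W = P ΔV = nR ΔT.
W = (3.25)(8.314)(902 − 550) = 9511 J.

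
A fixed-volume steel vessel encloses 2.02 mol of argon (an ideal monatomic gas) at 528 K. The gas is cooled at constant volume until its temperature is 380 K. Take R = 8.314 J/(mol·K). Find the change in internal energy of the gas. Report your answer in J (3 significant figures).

Constant volume ⇒ W = 0, so Q = ΔU = nCᵥΔT with Cᵥ = 3R/2 = 12.47 J/(mol·K).
ΔU = (2.02)(12.47)(380 − 528) = -3728 J.

ΔU ≈ -3730 J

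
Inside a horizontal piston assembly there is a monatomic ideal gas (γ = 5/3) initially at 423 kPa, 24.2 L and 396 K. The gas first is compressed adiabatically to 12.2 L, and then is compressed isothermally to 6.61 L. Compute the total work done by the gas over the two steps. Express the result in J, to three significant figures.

Step 1 (adiabatic): W = (P₁V₁ − P₂V₂)/(γ−1) = (10237 − 16161)/0.667 = -8886 J.
After step 1: P = 1325 kPa, V = 12.2 L, T = 625.2 K.
Step 2 (isothermal): W = P₁V₁ ln(V₂/V₁) = (16161) ln(6.61/12.2) = -9904 J.
W_total = -8886 − 9904 = -18790 J.

W_total ≈ -18800 J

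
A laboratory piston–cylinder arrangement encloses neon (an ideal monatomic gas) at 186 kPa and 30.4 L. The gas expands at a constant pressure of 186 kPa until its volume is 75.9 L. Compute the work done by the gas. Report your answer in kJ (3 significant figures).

W ≈ 8.46 kJ

Isobaric: W = P ΔV.
W = (186 kPa)(75.9 − 30.4 L) = (186)(45.5) = 8463 J.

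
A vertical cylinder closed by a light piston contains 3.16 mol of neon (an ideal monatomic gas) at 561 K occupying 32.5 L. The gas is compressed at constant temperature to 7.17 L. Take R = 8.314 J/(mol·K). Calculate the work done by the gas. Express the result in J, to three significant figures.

Isothermal: W = nRT ln(V₂/V₁).
W = (3.16)(8.314)(561) × ln(7.17/32.5)
  = 14739 × -1.511
W_by_gas = -22275 J.

W ≈ -22300 J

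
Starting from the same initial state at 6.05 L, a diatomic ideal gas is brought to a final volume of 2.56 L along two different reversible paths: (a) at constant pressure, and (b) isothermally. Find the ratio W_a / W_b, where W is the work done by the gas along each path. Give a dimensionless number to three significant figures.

W_a / W_b ≈ 0.671

Path (a) isobaric: W = P₁(V₂ − V₁) → W_a/(P₁V₁) = -0.5769.
Path (b) isothermal: W = P₁V₁ ln(V₂/V₁) → W_b/(P₁V₁) = -0.8601.
W_a / W_b = -0.5769 / -0.8601 = 0.6707.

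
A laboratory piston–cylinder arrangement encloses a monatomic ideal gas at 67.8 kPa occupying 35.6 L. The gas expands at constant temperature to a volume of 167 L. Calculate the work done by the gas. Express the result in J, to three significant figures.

Isothermal: W = nRT ln(V₂/V₁) = P₁V₁ ln(V₂/V₁).
P₁V₁ = (67.8 kPa)(35.6 L) = 2414 J.
W = 2414 × ln(167/35.6) = 2414 × 1.546
W_by_gas = 3731 J.

W ≈ 3730 J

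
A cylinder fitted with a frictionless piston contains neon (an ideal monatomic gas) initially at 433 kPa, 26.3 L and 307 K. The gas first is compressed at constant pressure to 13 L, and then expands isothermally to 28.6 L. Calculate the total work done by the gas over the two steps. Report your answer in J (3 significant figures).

W_total ≈ -1320 J

Step 1 (isobaric): W = PΔV = (433 kPa)(13 − 26.3 L) = -5759 J.
After step 1: P = 433 kPa, V = 13 L, T = 151.7 K.
Step 2 (isothermal): W = P₁V₁ ln(V₂/V₁) = (5629) ln(28.6/13) = 4438 J.
W_total = -5759 + 4438 = -1321 J.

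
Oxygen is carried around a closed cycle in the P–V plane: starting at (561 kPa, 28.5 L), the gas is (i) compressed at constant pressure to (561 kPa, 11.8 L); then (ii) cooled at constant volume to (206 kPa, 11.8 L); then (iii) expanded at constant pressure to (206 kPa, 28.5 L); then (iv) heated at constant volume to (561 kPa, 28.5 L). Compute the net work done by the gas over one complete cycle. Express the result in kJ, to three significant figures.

Constant-volume legs do no work.
W(i) = (561)(11.8 − 28.5) = -9369 J; W(iii) = (206)(28.5 − 11.8) = 3440 J.
W_net = -9369 + 3440 = -5928 J (the counter-clockwise enclosed area).

W_net ≈ -5.93 kJ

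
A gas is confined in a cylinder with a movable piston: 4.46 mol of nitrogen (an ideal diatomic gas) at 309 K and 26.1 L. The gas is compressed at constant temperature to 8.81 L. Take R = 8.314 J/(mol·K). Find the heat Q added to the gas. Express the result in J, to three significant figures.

Isothermal ⇒ ΔU = 0, so Q = W = nRT ln(V₂/V₁).
Q = (4.46)(8.314)(309) ln(8.81/26.1) = 11458 × -1.086 = -12444 J.

Q ≈ -12400 J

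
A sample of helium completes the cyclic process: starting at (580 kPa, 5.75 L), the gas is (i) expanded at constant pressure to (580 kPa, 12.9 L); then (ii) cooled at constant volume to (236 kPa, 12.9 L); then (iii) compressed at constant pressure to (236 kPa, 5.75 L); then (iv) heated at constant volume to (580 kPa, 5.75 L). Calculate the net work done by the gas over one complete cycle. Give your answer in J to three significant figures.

W_net ≈ 2460 J

Constant-volume legs do no work.
W(i) = (580)(12.9 − 5.75) = 4147 J; W(iii) = (236)(5.75 − 12.9) = -1687 J.
W_net = 4147 − 1687 = 2460 J (the clockwise enclosed area).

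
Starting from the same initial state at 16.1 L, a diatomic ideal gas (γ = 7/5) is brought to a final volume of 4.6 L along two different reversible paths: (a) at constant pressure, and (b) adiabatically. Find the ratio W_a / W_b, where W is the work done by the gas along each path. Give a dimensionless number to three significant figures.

Path (a) isobaric: W = P₁(V₂ − V₁) → W_a/(P₁V₁) = -0.7143.
Path (b) adiabatic: W = P₁V₁(1 − (V₁/V₂)^(γ−1))/(γ−1) → W_b/(P₁V₁) = -1.626.
W_a / W_b = -0.7143 / -1.626 = 0.4392.

W_a / W_b ≈ 0.439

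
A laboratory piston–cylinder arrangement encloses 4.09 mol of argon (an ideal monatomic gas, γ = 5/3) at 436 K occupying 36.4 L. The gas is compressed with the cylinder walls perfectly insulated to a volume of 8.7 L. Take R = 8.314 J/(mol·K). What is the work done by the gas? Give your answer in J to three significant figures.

W ≈ -35500 J

Adiabatic: TV^(γ−1) = const with γ = 5/3.
T₂ = T₁ (V₁/V₂)^(γ−1) = 436 × (36.4/8.7)^0.667 = 436 × 2.596 = 1132 K.
W_by = nCᵥ(T₁ − T₂) = (4.09)(12.47)(436 − 1132) = -35504 J.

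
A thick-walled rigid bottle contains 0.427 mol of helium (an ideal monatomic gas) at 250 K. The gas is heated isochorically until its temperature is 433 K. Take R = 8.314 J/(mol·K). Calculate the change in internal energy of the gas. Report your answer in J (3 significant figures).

Constant volume ⇒ W = 0, so Q = ΔU = nCᵥΔT with Cᵥ = 3R/2 = 12.47 J/(mol·K).
ΔU = (0.427)(12.47)(433 − 250) = 974.5 J.

ΔU ≈ 974 J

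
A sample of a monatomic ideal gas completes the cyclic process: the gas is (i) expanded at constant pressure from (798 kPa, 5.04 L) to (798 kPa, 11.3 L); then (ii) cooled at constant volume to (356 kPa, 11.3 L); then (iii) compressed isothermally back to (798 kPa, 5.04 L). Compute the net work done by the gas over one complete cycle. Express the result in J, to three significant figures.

Leg (i): W = PΔV = (798)(11.3 − 5.04) = 4995 J.
Leg (ii): W = 0.
Leg (iii): W = PᵢVᵢ ln(V_f/Vᵢ) = (4023) ln(5.04/11.3) = -3248 J.
W_net = 4995 − 3248 = 1747 J.

W_net ≈ 1750 J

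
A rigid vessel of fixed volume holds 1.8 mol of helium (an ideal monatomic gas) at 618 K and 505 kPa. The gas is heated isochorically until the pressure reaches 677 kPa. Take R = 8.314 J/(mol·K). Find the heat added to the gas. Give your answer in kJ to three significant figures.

Constant volume ⇒ W = 0, so Q = ΔU = nCᵥΔT with Cᵥ = 3R/2 = 12.47 J/(mol·K).
At constant V, T₂/T₁ = P₂/P₁ ⇒ ΔT = T₁(P₂/P₁ − 1) = 618·(677/505 − 1) = 210.5 K.
ΔU = (1.8)(12.47)(210.5) = 4725 J.

Q ≈ 4.72 kJ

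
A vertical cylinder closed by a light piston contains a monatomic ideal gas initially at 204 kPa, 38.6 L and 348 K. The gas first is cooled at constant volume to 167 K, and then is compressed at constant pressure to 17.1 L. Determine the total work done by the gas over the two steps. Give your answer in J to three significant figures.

W_total ≈ -2100 J

Step 1 (isochoric): W = 0 (constant volume).
After step 1: P = 97.9 kPa (V unchanged).
Step 2 (isobaric): W = PΔV = (97.9 kPa)(17.1 − 38.6 L) = -2105 J.
W_total = 0 − 2105 = -2105 J.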